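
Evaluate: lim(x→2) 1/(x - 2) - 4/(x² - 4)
This is an ∞-∞ indeterminate form.

Combine fractions or rationalize to convert ∞-∞ to 0/0 form:
  lim(x→2) 1/(x - 2) - 4/(x² - 4) = 1/4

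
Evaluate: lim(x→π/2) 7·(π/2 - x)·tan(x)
This is a 0·∞ indeterminate form.

Rewrite 0·∞ as a quotient (0/0 or ∞/∞ form), then apply L'Hôpital's rule:
  lim(x→π/2) 7·(π/2 - x)·tan(x) = 7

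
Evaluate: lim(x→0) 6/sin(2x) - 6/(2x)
This is an ∞-∞ indeterminate form.

Combine fractions or rationalize to convert ∞-∞ to 0/0 form:
  lim(x→0) 6/sin(2x) - 6/(2x) = 0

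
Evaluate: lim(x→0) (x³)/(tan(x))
This is a 0/0 indeterminate form.

Apply L'Hôpital's rule: differentiate numerator and denominator separately.
  f(x) = x^3   ⇒   f'(x) = 3·x^2
  g(x) = tan(x)   ⇒   g'(x) = tan(x)^2 + 1
  lim(x→0) f'(x)/g'(x) = lim(x→0) (3·x^2)/(tan(x)^2 + 1)
  = 0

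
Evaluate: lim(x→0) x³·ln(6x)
This is a 0·∞ indeterminate form.

Rewrite 0·∞ as a quotient (0/0 or ∞/∞ form), then apply L'Hôpital's rule:
  lim(x→0) x³·ln(6x) = 0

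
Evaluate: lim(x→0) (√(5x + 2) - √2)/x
This is a standard limit.

Factor or rationalize the expression:
  lim(x→0) (√(5x + 2) - √2)/x = 5·sqrt(2)/4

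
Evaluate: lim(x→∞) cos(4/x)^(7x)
This is an exponential indeterminate form.

For exponential indeterminate forms, take the natural log:
  Let L = lim(x→∞) cos(4/x)^(7x)
  Then ln(L) = lim(x→∞) [exponent × ln(base)]
  Evaluate using L'Hôpital or standard limits, then exponentiate.
  L = 1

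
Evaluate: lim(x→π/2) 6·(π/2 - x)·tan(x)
This is a 0·∞ indeterminate form.

Rewrite 0·∞ as a quotient (0/0 or ∞/∞ form), then apply L'Hôpital's rule:
  lim(x→π/2) 6·(π/2 - x)·tan(x) = 6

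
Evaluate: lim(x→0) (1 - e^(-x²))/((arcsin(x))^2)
This is a 0/0 indeterminate form.

Apply L'Hôpital's rule: differentiate numerator and denominator separately.
  f(x) = 1 - e^(-x^2)   ⇒   f'(x) = 2·x·e^(-x^2)
  g(x) = asin(x)^2   ⇒   g'(x) = 2·asin(x)/sqrt(1 - x^2)
  lim(x→0) f'(x)/g'(x) = lim(x→0) (2·x·e^(-x^2))/(2·asin(x)/sqrt(1 - x^2))
  = 1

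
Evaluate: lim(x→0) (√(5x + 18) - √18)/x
This is a standard limit.

Factor or rationalize the expression:
  lim(x→0) (√(5x + 18) - √18)/x = 5·sqrt(2)/12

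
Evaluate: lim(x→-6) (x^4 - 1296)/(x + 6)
This is a standard limit.

Factor or rationalize the expression:
  lim(x→-6) (x^4 - 1296)/(x + 6) = -864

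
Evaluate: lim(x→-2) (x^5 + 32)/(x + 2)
This is a standard limit.

Factor or rationalize the expression:
  lim(x→-2) (x^5 + 32)/(x + 2) = 80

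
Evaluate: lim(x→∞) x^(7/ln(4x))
This is an exponential indeterminate form.

For exponential indeterminate forms, take the natural log:
  Let L = lim(x→∞) x^(7/ln(4x))
  Then ln(L) = lim(x→∞) [exponent × ln(base)]
  Evaluate using L'Hôpital or standard limits, then exponentiate.
  L = e^(7)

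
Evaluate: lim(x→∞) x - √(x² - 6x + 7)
This is an ∞-∞ indeterminate form.

Combine fractions or rationalize to convert ∞-∞ to 0/0 form:
  lim(x→∞) x - √(x² - 6x + 7) = 3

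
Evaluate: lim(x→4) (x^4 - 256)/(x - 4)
This is a standard limit.

Factor or rationalize the expression:
  lim(x→4) (x^4 - 256)/(x - 4) = 256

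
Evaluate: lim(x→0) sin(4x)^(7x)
This is an exponential indeterminate form.

For exponential indeterminate forms, take the natural log:
  Let L = lim(x→0) sin(4x)^(7x)
  Then ln(L) = lim(x→0) [exponent × ln(base)]
  Evaluate using L'Hôpital or standard limits, then exponentiate.
  L = 1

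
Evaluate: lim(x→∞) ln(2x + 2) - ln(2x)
This is an ∞-∞ indeterminate form.

Combine fractions or rationalize to convert ∞-∞ to 0/0 form:
  lim(x→∞) ln(2x + 2) - ln(2x) = 0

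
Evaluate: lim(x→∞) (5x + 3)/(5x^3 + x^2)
This is an ∞/∞ indeterminate form.

Apply L'Hôpital's rule: differentiate numerator and denominator separately.
  f(x) = 5·x + 3   ⇒   f'(x) = 5
  g(x) = 5·x^3 + x^2   ⇒   g'(x) = 15·x^2 + 2·x
  lim(x→∞) f'(x)/g'(x) = lim(x→∞) (5)/(15·x^2 + 2·x)
  = 0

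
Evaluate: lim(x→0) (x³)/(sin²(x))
This is a 0/0 indeterminate form.

Apply L'Hôpital's rule: differentiate numerator and denominator separately.
  f(x) = x^3   ⇒   f'(x) = 3·x^2
  g(x) = sin(x)^2   ⇒   g'(x) = 2·sin(x)·cos(x)
  lim(x→0) f'(x)/g'(x) = lim(x→0) (3·x^2)/(2·sin(x)·cos(x))
  = 0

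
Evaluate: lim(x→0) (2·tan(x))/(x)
This is a 0/0 indeterminate form.

Apply L'Hôpital's rule: differentiate numerator and denominator separately.
  f(x) = 2·tan(x)   ⇒   f'(x) = 2·tan(x)^2 + 2
  g(x) = x   ⇒   g'(x) = 1
  lim(x→0) f'(x)/g'(x) = lim(x→0) (2·tan(x)^2 + 2)/(1)
  = 2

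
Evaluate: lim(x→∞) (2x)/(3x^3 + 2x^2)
This is an ∞/∞ indeterminate form.

Apply L'Hôpital's rule: differentiate numerator and denominator separately.
  f(x) = 2·x   ⇒   f'(x) = 2
  g(x) = 3·x^3 + 2·x^2   ⇒   g'(x) = 9·x^2 + 4·x
  lim(x→∞) f'(x)/g'(x) = lim(x→∞) (2)/(9·x^2 + 4·x)
  = 0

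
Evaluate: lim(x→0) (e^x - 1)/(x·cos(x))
This is a 0/0 indeterminate form.

Apply L'Hôpital's rule: differentiate numerator and denominator separately.
  f(x) = e^(x) - 1   ⇒   f'(x) = e^(x)
  g(x) = x·cos(x)   ⇒   g'(x) = -x·sin(x) + cos(x)
  lim(x→0) f'(x)/g'(x) = lim(x→0) (e^(x))/(-x·sin(x) + cos(x))
  = 1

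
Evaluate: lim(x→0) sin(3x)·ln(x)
This is a 0·∞ indeterminate form.

Rewrite 0·∞ as a quotient (0/0 or ∞/∞ form), then apply L'Hôpital's rule:
  lim(x→0) sin(3x)·ln(x) = 0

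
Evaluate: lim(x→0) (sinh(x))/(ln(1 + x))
This is a 0/0 indeterminate form.

Apply L'Hôpital's rule: differentiate numerator and denominator separately.
  f(x) = sinh(x)   ⇒   f'(x) = cosh(x)
  g(x) = ln(x + 1)   ⇒   g'(x) = 1/(x + 1)
  lim(x→0) f'(x)/g'(x) = lim(x→0) (cosh(x))/(1/(x + 1))
  = 1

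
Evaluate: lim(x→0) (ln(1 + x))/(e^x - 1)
This is a 0/0 indeterminate form.

Apply L'Hôpital's rule: differentiate numerator and denominator separately.
  f(x) = ln(x + 1)   ⇒   f'(x) = 1/(x + 1)
  g(x) = e^(x) - 1   ⇒   g'(x) = e^(x)
  lim(x→0) f'(x)/g'(x) = lim(x→0) (1/(x + 1))/(e^(x))
  = 1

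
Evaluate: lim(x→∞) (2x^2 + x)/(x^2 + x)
This is an ∞/∞ indeterminate form.

Apply L'Hôpital's rule: differentiate numerator and denominator separately.
  f(x) = 2·x^2 + x   ⇒   f'(x) = 4·x + 1
  g(x) = x^2 + x   ⇒   g'(x) = 2·x + 1
  lim(x→∞) f'(x)/g'(x) = lim(x→∞) (4·x + 1)/(2·x + 1)
  = 2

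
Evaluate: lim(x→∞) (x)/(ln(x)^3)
This is an ∞/∞ indeterminate form.

Apply L'Hôpital's rule: differentiate numerator and denominator separately.
  f(x) = x   ⇒   f'(x) = 1
  g(x) = ln(x)^3   ⇒   g'(x) = 3·ln(x)^2/x
  lim(x→∞) f'(x)/g'(x) = lim(x→∞) (1)/(3·ln(x)^2/x)
  = ∞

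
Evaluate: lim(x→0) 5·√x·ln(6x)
This is a 0·∞ indeterminate form.

Rewrite 0·∞ as a quotient (0/0 or ∞/∞ form), then apply L'Hôpital's rule:
  lim(x→0) 5·√x·ln(6x) = 0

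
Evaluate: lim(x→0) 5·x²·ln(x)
This is a 0·∞ indeterminate form.

Rewrite 0·∞ as a quotient (0/0 or ∞/∞ form), then apply L'Hôpital's rule:
  lim(x→0) 5·x²·ln(x) = 0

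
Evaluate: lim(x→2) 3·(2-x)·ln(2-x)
This is a 0·∞ indeterminate form.

Rewrite 0·∞ as a quotient (0/0 or ∞/∞ form), then apply L'Hôpital's rule:
  lim(x→2) 3·(2-x)·ln(2-x) = 0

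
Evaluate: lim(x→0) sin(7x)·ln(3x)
This is a 0·∞ indeterminate form.

Rewrite 0·∞ as a quotient (0/0 or ∞/∞ form), then apply L'Hôpital's rule:
  lim(x→0) sin(7x)·ln(3x) = 0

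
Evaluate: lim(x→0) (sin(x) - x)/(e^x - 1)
This is a 0/0 indeterminate form.

Apply L'Hôpital's rule: differentiate numerator and denominator separately.
  f(x) = -x + sin(x)   ⇒   f'(x) = cos(x) - 1
  g(x) = e^(x) - 1   ⇒   g'(x) = e^(x)
  lim(x→0) f'(x)/g'(x) = lim(x→0) (cos(x) - 1)/(e^(x))
  = 0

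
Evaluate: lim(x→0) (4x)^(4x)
This is an exponential indeterminate form.

For exponential indeterminate forms, take the natural log:
  Let L = lim(x→0) (4x)^(4x)
  Then ln(L) = lim(x→0) [exponent × ln(base)]
  Evaluate using L'Hôpital or standard limits, then exponentiate.
  L = 1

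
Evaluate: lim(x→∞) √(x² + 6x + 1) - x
This is an ∞-∞ indeterminate form.

Combine fractions or rationalize to convert ∞-∞ to 0/0 form:
  lim(x→∞) √(x² + 6x + 1) - x = 3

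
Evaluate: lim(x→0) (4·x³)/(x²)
This is a 0/0 indeterminate form.

Apply L'Hôpital's rule: differentiate numerator and denominator separately.
  f(x) = 4·x^3   ⇒   f'(x) = 12·x^2
  g(x) = x^2   ⇒   g'(x) = 2·x
  lim(x→0) f'(x)/g'(x) = lim(x→0) (12·x^2)/(2·x)
  = 0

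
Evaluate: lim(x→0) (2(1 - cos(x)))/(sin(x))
This is a 0/0 indeterminate form.

Apply L'Hôpital's rule: differentiate numerator and denominator separately.
  f(x) = 2 - 2·cos(x)   ⇒   f'(x) = 2·sin(x)
  g(x) = sin(x)   ⇒   g'(x) = cos(x)
  lim(x→0) f'(x)/g'(x) = lim(x→0) (2·sin(x))/(cos(x))
  = 0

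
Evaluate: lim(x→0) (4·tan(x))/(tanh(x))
This is a 0/0 indeterminate form.

Apply L'Hôpital's rule: differentiate numerator and denominator separately.
  f(x) = 4·tan(x)   ⇒   f'(x) = 4·tan(x)^2 + 4
  g(x) = tanh(x)   ⇒   g'(x) = 1 - tanh(x)^2
  lim(x→0) f'(x)/g'(x) = lim(x→0) (4·tan(x)^2 + 4)/(1 - tanh(x)^2)
  = 4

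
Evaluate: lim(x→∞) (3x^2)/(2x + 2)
This is an ∞/∞ indeterminate form.

Apply L'Hôpital's rule: differentiate numerator and denominator separately.
  f(x) = 3·x^2   ⇒   f'(x) = 6·x
  g(x) = 2·x + 2   ⇒   g'(x) = 2
  lim(x→∞) f'(x)/g'(x) = lim(x→∞) (6·x)/(2)
  = ∞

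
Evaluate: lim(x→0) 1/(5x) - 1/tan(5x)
This is an ∞-∞ indeterminate form.

Combine fractions or rationalize to convert ∞-∞ to 0/0 form:
  lim(x→0) 1/(5x) - 1/tan(5x) = 0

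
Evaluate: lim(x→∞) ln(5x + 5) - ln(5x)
This is an ∞-∞ indeterminate form.

Combine fractions or rationalize to convert ∞-∞ to 0/0 form:
  lim(x→∞) ln(5x + 5) - ln(5x) = 0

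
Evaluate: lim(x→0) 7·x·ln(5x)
This is a 0·∞ indeterminate form.

Rewrite 0·∞ as a quotient (0/0 or ∞/∞ form), then apply L'Hôpital's rule:
  lim(x→0) 7·x·ln(5x) = 0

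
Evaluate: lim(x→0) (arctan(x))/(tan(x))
This is a 0/0 indeterminate form.

Apply L'Hôpital's rule: differentiate numerator and denominator separately.
  f(x) = atan(x)   ⇒   f'(x) = 1/(x^2 + 1)
  g(x) = tan(x)   ⇒   g'(x) = tan(x)^2 + 1
  lim(x→0) f'(x)/g'(x) = lim(x→0) (1/(x^2 + 1))/(tan(x)^2 + 1)
  = 1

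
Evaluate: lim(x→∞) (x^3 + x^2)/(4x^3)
This is an ∞/∞ indeterminate form.

Apply L'Hôpital's rule: differentiate numerator and denominator separately.
  f(x) = x^3 + x^2   ⇒   f'(x) = 3·x^2 + 2·x
  g(x) = 4·x^3   ⇒   g'(x) = 12·x^2
  lim(x→∞) f'(x)/g'(x) = lim(x→∞) (3·x^2 + 2·x)/(12·x^2)
  = 1/4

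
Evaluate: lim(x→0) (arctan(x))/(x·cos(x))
This is a 0/0 indeterminate form.

Apply L'Hôpital's rule: differentiate numerator and denominator separately.
  f(x) = atan(x)   ⇒   f'(x) = 1/(x^2 + 1)
  g(x) = x·cos(x)   ⇒   g'(x) = -x·sin(x) + cos(x)
  lim(x→0) f'(x)/g'(x) = lim(x→0) (1/(x^2 + 1))/(-x·sin(x) + cos(x))
  = 1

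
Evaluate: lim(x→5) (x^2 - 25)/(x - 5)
This is a standard limit.

Factor or rationalize the expression:
  lim(x→5) (x^2 - 25)/(x - 5) = 10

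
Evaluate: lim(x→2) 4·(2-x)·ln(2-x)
This is a 0·∞ indeterminate form.

Rewrite 0·∞ as a quotient (0/0 or ∞/∞ form), then apply L'Hôpital's rule:
  lim(x→2) 4·(2-x)·ln(2-x) = 0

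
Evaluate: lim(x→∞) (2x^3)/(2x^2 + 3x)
This is an ∞/∞ indeterminate form.

Apply L'Hôpital's rule: differentiate numerator and denominator separately.
  f(x) = 2·x^3   ⇒   f'(x) = 6·x^2
  g(x) = 2·x^2 + 3·x   ⇒   g'(x) = 4·x + 3
  lim(x→∞) f'(x)/g'(x) = lim(x→∞) (6·x^2)/(4·x + 3)
  = ∞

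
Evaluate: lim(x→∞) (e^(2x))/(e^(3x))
This is an ∞/∞ indeterminate form.

Apply L'Hôpital's rule: differentiate numerator and denominator separately.
  f(x) = e^(2·x)   ⇒   f'(x) = 2·e^(2·x)
  g(x) = e^(3·x)   ⇒   g'(x) = 3·e^(3·x)
  lim(x→∞) f'(x)/g'(x) = lim(x→∞) (2·e^(2·x))/(3·e^(3·x))
  = 0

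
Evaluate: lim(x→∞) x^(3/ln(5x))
This is an exponential indeterminate form.

For exponential indeterminate forms, take the natural log:
  Let L = lim(x→∞) x^(3/ln(5x))
  Then ln(L) = lim(x→∞) [exponent × ln(base)]
  Evaluate using L'Hôpital or standard limits, then exponentiate.
  L = e^(3)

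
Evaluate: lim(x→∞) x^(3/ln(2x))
This is an exponential indeterminate form.

For exponential indeterminate forms, take the natural log:
  Let L = lim(x→∞) x^(3/ln(2x))
  Then ln(L) = lim(x→∞) [exponent × ln(base)]
  Evaluate using L'Hôpital or standard limits, then exponentiate.
  L = e^(3)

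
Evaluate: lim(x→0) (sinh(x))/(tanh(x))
This is a 0/0 indeterminate form.

Apply L'Hôpital's rule: differentiate numerator and denominator separately.
  f(x) = sinh(x)   ⇒   f'(x) = cosh(x)
  g(x) = tanh(x)   ⇒   g'(x) = 1 - tanh(x)^2
  lim(x→0) f'(x)/g'(x) = lim(x→0) (cosh(x))/(1 - tanh(x)^2)
  = 1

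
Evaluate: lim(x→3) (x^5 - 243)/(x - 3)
This is a standard limit.

Factor or rationalize the expression:
  lim(x→3) (x^5 - 243)/(x - 3) = 405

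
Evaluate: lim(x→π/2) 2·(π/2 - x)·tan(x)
This is a 0·∞ indeterminate form.

Rewrite 0·∞ as a quotient (0/0 or ∞/∞ form), then apply L'Hôpital's rule:
  lim(x→π/2) 2·(π/2 - x)·tan(x) = 2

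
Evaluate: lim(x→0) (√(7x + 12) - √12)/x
This is a standard limit.

Factor or rationalize the expression:
  lim(x→0) (√(7x + 12) - √12)/x = 7·sqrt(3)/12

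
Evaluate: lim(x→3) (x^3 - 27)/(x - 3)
This is a standard limit.

Factor or rationalize the expression:
  lim(x→3) (x^3 - 27)/(x - 3) = 27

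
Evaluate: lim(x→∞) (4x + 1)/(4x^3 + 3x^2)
This is an ∞/∞ indeterminate form.

Apply L'Hôpital's rule: differentiate numerator and denominator separately.
  f(x) = 4·x + 1   ⇒   f'(x) = 4
  g(x) = 4·x^3 + 3·x^2   ⇒   g'(x) = 12·x^2 + 6·x
  lim(x→∞) f'(x)/g'(x) = lim(x→∞) (4)/(12·x^2 + 6·x)
  = 0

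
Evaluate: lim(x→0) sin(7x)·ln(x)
This is a 0·∞ indeterminate form.

Rewrite 0·∞ as a quotient (0/0 or ∞/∞ form), then apply L'Hôpital's rule:
  lim(x→0) sin(7x)·ln(x) = 0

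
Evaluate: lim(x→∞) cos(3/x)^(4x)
This is an exponential indeterminate form.

For exponential indeterminate forms, take the natural log:
  Let L = lim(x→∞) cos(3/x)^(4x)
  Then ln(L) = lim(x→∞) [exponent × ln(base)]
  Evaluate using L'Hôpital or standard limits, then exponentiate.
  L = 1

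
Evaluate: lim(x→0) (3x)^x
This is an exponential indeterminate form.

For exponential indeterminate forms, take the natural log:
  Let L = lim(x→0) (3x)^x
  Then ln(L) = lim(x→0) [exponent × ln(base)]
  Evaluate using L'Hôpital or standard limits, then exponentiate.
  L = 1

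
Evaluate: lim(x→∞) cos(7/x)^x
This is an exponential indeterminate form.

For exponential indeterminate forms, take the natural log:
  Let L = lim(x→∞) cos(7/x)^x
  Then ln(L) = lim(x→∞) [exponent × ln(base)]
  Evaluate using L'Hôpital or standard limits, then exponentiate.
  L = 1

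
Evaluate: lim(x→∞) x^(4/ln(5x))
This is an exponential indeterminate form.

For exponential indeterminate forms, take the natural log:
  Let L = lim(x→∞) x^(4/ln(5x))
  Then ln(L) = lim(x→∞) [exponent × ln(base)]
  Evaluate using L'Hôpital or standard limits, then exponentiate.
  L = e^(4)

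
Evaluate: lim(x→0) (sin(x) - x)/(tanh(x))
This is a 0/0 indeterminate form.

Apply L'Hôpital's rule: differentiate numerator and denominator separately.
  f(x) = -x + sin(x)   ⇒   f'(x) = cos(x) - 1
  g(x) = tanh(x)   ⇒   g'(x) = 1 - tanh(x)^2
  lim(x→0) f'(x)/g'(x) = lim(x→0) (cos(x) - 1)/(1 - tanh(x)^2)
  = 0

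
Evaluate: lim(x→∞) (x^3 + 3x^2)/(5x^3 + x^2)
This is an ∞/∞ indeterminate form.

Apply L'Hôpital's rule: differentiate numerator and denominator separately.
  f(x) = x^3 + 3·x^2   ⇒   f'(x) = 3·x^2 + 6·x
  g(x) = 5·x^3 + x^2   ⇒   g'(x) = 15·x^2 + 2·x
  lim(x→∞) f'(x)/g'(x) = lim(x→∞) (3·x^2 + 6·x)/(15·x^2 + 2·x)
  = 1/5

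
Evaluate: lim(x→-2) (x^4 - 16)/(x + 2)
This is a standard limit.

Factor or rationalize the expression:
  lim(x→-2) (x^4 - 16)/(x + 2) = -32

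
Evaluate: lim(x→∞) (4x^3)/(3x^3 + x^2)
This is an ∞/∞ indeterminate form.

Apply L'Hôpital's rule: differentiate numerator and denominator separately.
  f(x) = 4·x^3   ⇒   f'(x) = 12·x^2
  g(x) = 3·x^3 + x^2   ⇒   g'(x) = 9·x^2 + 2·x
  lim(x→∞) f'(x)/g'(x) = lim(x→∞) (12·x^2)/(9·x^2 + 2·x)
  = 4/3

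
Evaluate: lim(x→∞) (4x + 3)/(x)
This is an ∞/∞ indeterminate form.

Apply L'Hôpital's rule: differentiate numerator and denominator separately.
  f(x) = 4·x + 3   ⇒   f'(x) = 4
  g(x) = x   ⇒   g'(x) = 1
  lim(x→∞) f'(x)/g'(x) = lim(x→∞) (4)/(1)
  = 4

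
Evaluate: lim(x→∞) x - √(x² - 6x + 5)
This is an ∞-∞ indeterminate form.

Combine fractions or rationalize to convert ∞-∞ to 0/0 form:
  lim(x→∞) x - √(x² - 6x + 5) = 3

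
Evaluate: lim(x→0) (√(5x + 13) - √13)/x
This is a standard limit.

Factor or rationalize the expression:
  lim(x→0) (√(5x + 13) - √13)/x = 5·sqrt(13)/26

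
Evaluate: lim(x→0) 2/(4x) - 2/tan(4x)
This is an ∞-∞ indeterminate form.

Combine fractions or rationalize to convert ∞-∞ to 0/0 form:
  lim(x→0) 2/(4x) - 2/tan(4x) = 0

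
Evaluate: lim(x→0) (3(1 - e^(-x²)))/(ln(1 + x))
This is a 0/0 indeterminate form.

Apply L'Hôpital's rule: differentiate numerator and denominator separately.
  f(x) = 3 - 3·e^(-x^2)   ⇒   f'(x) = 6·x·e^(-x^2)
  g(x) = ln(x + 1)   ⇒   g'(x) = 1/(x + 1)
  lim(x→0) f'(x)/g'(x) = lim(x→0) (6·x·e^(-x^2))/(1/(x + 1))
  = 0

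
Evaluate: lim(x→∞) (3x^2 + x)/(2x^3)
This is an ∞/∞ indeterminate form.

Apply L'Hôpital's rule: differentiate numerator and denominator separately.
  f(x) = 3·x^2 + x   ⇒   f'(x) = 6·x + 1
  g(x) = 2·x^3   ⇒   g'(x) = 6·x^2
  lim(x→∞) f'(x)/g'(x) = lim(x→∞) (6·x + 1)/(6·x^2)
  = 0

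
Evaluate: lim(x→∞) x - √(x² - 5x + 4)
This is an ∞-∞ indeterminate form.

Combine fractions or rationalize to convert ∞-∞ to 0/0 form:
  lim(x→∞) x - √(x² - 5x + 4) = 5/2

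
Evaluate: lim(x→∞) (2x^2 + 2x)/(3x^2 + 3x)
This is an ∞/∞ indeterminate form.

Apply L'Hôpital's rule: differentiate numerator and denominator separately.
  f(x) = 2·x^2 + 2·x   ⇒   f'(x) = 4·x + 2
  g(x) = 3·x^2 + 3·x   ⇒   g'(x) = 6·x + 3
  lim(x→∞) f'(x)/g'(x) = lim(x→∞) (4·x + 2)/(6·x + 3)
  = 2/3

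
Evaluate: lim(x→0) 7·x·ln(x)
This is a 0·∞ indeterminate form.

Rewrite 0·∞ as a quotient (0/0 or ∞/∞ form), then apply L'Hôpital's rule:
  lim(x→0) 7·x·ln(x) = 0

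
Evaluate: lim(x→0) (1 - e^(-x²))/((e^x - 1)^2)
This is a 0/0 indeterminate form.

Apply L'Hôpital's rule: differentiate numerator and denominator separately.
  f(x) = 1 - e^(-x^2)   ⇒   f'(x) = 2·x·e^(-x^2)
  g(x) = (e^(x) - 1)^2   ⇒   g'(x) = 2·(e^(x) - 1)·e^(x)
  lim(x→0) f'(x)/g'(x) = lim(x→0) (2·x·e^(-x^2))/(2·(e^(x) - 1)·e^(x))
  = 1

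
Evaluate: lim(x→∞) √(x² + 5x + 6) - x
This is an ∞-∞ indeterminate form.

Combine fractions or rationalize to convert ∞-∞ to 0/0 form:
  lim(x→∞) √(x² + 5x + 6) - x = 5/2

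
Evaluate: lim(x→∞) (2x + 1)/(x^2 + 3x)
This is an ∞/∞ indeterminate form.

Apply L'Hôpital's rule: differentiate numerator and denominator separately.
  f(x) = 2·x + 1   ⇒   f'(x) = 2
  g(x) = x^2 + 3·x   ⇒   g'(x) = 2·x + 3
  lim(x→∞) f'(x)/g'(x) = lim(x→∞) (2)/(2·x + 3)
  = 0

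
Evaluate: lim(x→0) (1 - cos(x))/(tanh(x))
This is a 0/0 indeterminate form.

Apply L'Hôpital's rule: differentiate numerator and denominator separately.
  f(x) = 1 - cos(x)   ⇒   f'(x) = sin(x)
  g(x) = tanh(x)   ⇒   g'(x) = 1 - tanh(x)^2
  lim(x→0) f'(x)/g'(x) = lim(x→0) (sin(x))/(1 - tanh(x)^2)
  = 0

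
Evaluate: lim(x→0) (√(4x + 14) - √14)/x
This is a standard limit.

Factor or rationalize the expression:
  lim(x→0) (√(4x + 14) - √14)/x = sqrt(14)/7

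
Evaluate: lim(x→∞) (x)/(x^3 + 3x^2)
This is an ∞/∞ indeterminate form.

Apply L'Hôpital's rule: differentiate numerator and denominator separately.
  f(x) = x   ⇒   f'(x) = 1
  g(x) = x^3 + 3·x^2   ⇒   g'(x) = 3·x^2 + 6·x
  lim(x→∞) f'(x)/g'(x) = lim(x→∞) (1)/(3·x^2 + 6·x)
  = 0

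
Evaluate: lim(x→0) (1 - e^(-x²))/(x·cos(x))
This is a 0/0 indeterminate form.

Apply L'Hôpital's rule: differentiate numerator and denominator separately.
  f(x) = 1 - e^(-x^2)   ⇒   f'(x) = 2·x·e^(-x^2)
  g(x) = x·cos(x)   ⇒   g'(x) = -x·sin(x) + cos(x)
  lim(x→0) f'(x)/g'(x) = lim(x→0) (2·x·e^(-x^2))/(-x·sin(x) + cos(x))
  = 0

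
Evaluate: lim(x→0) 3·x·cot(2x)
This is a 0·∞ indeterminate form.

Rewrite 0·∞ as a quotient (0/0 or ∞/∞ form), then apply L'Hôpital's rule:
  lim(x→0) 3·x·cot(2x) = 3/2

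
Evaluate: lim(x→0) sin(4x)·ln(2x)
This is a 0·∞ indeterminate form.

Rewrite 0·∞ as a quotient (0/0 or ∞/∞ form), then apply L'Hôpital's rule:
  lim(x→0) sin(4x)·ln(2x) = 0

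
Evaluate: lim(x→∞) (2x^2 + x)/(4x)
This is an ∞/∞ indeterminate form.

Apply L'Hôpital's rule: differentiate numerator and denominator separately.
  f(x) = 2·x^2 + x   ⇒   f'(x) = 4·x + 1
  g(x) = 4·x   ⇒   g'(x) = 4
  lim(x→∞) f'(x)/g'(x) = lim(x→∞) (4·x + 1)/(4)
  = ∞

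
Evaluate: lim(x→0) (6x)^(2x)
This is an exponential indeterminate form.

For exponential indeterminate forms, take the natural log:
  Let L = lim(x→0) (6x)^(2x)
  Then ln(L) = lim(x→0) [exponent × ln(base)]
  Evaluate using L'Hôpital or standard limits, then exponentiate.
  L = 1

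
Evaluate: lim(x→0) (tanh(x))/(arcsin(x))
This is a 0/0 indeterminate form.

Apply L'Hôpital's rule: differentiate numerator and denominator separately.
  f(x) = tanh(x)   ⇒   f'(x) = 1 - tanh(x)^2
  g(x) = asin(x)   ⇒   g'(x) = 1/sqrt(1 - x^2)
  lim(x→0) f'(x)/g'(x) = lim(x→0) (1 - tanh(x)^2)/(1/sqrt(1 - x^2))
  = 1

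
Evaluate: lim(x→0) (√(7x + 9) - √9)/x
This is a standard limit.

Factor or rationalize the expression:
  lim(x→0) (√(7x + 9) - √9)/x = 7/6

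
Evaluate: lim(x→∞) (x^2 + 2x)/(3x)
This is an ∞/∞ indeterminate form.

Apply L'Hôpital's rule: differentiate numerator and denominator separately.
  f(x) = x^2 + 2·x   ⇒   f'(x) = 2·x + 2
  g(x) = 3·x   ⇒   g'(x) = 3
  lim(x→∞) f'(x)/g'(x) = lim(x→∞) (2·x + 2)/(3)
  = ∞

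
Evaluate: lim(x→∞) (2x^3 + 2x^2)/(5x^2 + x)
This is an ∞/∞ indeterminate form.

Apply L'Hôpital's rule: differentiate numerator and denominator separately.
  f(x) = 2·x^3 + 2·x^2   ⇒   f'(x) = 6·x^2 + 4·x
  g(x) = 5·x^2 + x   ⇒   g'(x) = 10·x + 1
  lim(x→∞) f'(x)/g'(x) = lim(x→∞) (6·x^2 + 4·x)/(10·x + 1)
  = ∞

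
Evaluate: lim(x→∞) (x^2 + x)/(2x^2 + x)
This is an ∞/∞ indeterminate form.

Apply L'Hôpital's rule: differentiate numerator and denominator separately.
  f(x) = x^2 + x   ⇒   f'(x) = 2·x + 1
  g(x) = 2·x^2 + x   ⇒   g'(x) = 4·x + 1
  lim(x→∞) f'(x)/g'(x) = lim(x→∞) (2·x + 1)/(4·x + 1)
  = 1/2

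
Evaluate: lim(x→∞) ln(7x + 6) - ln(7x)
This is an ∞-∞ indeterminate form.

Combine fractions or rationalize to convert ∞-∞ to 0/0 form:
  lim(x→∞) ln(7x + 6) - ln(7x) = 0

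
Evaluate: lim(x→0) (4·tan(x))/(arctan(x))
This is a 0/0 indeterminate form.

Apply L'Hôpital's rule: differentiate numerator and denominator separately.
  f(x) = 4·tan(x)   ⇒   f'(x) = 4·tan(x)^2 + 4
  g(x) = atan(x)   ⇒   g'(x) = 1/(x^2 + 1)
  lim(x→0) f'(x)/g'(x) = lim(x→0) (4·tan(x)^2 + 4)/(1/(x^2 + 1))
  = 4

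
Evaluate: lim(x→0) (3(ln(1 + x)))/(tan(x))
This is a 0/0 indeterminate form.

Apply L'Hôpital's rule: differentiate numerator and denominator separately.
  f(x) = 3·ln(x + 1)   ⇒   f'(x) = 3/(x + 1)
  g(x) = tan(x)   ⇒   g'(x) = tan(x)^2 + 1
  lim(x→0) f'(x)/g'(x) = lim(x→0) (3/(x + 1))/(tan(x)^2 + 1)
  = 3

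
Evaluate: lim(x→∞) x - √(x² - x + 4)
This is an ∞-∞ indeterminate form.

Combine fractions or rationalize to convert ∞-∞ to 0/0 form:
  lim(x→∞) x - √(x² - x + 4) = 1/2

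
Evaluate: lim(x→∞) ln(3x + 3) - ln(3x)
This is an ∞-∞ indeterminate form.

Combine fractions or rationalize to convert ∞-∞ to 0/0 form:
  lim(x→∞) ln(3x + 3) - ln(3x) = 0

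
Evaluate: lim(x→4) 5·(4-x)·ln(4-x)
This is a 0·∞ indeterminate form.

Rewrite 0·∞ as a quotient (0/0 or ∞/∞ form), then apply L'Hôpital's rule:
  lim(x→4) 5·(4-x)·ln(4-x) = 0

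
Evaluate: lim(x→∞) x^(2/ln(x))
This is an exponential indeterminate form.

For exponential indeterminate forms, take the natural log:
  Let L = lim(x→∞) x^(2/ln(x))
  Then ln(L) = lim(x→∞) [exponent × ln(base)]
  Evaluate using L'Hôpital or standard limits, then exponentiate.
  L = e²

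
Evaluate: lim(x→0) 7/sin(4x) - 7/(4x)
This is an ∞-∞ indeterminate form.

Combine fractions or rationalize to convert ∞-∞ to 0/0 form:
  lim(x→0) 7/sin(4x) - 7/(4x) = 0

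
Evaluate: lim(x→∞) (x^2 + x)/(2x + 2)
This is an ∞/∞ indeterminate form.

Apply L'Hôpital's rule: differentiate numerator and denominator separately.
  f(x) = x^2 + x   ⇒   f'(x) = 2·x + 1
  g(x) = 2·x + 2   ⇒   g'(x) = 2
  lim(x→∞) f'(x)/g'(x) = lim(x→∞) (2·x + 1)/(2)
  = ∞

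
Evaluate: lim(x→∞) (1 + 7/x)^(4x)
This is an exponential indeterminate form.

For exponential indeterminate forms, take the natural log:
  Let L = lim(x→∞) (1 + 7/x)^(4x)
  Then ln(L) = lim(x→∞) [exponent × ln(base)]
  Evaluate using L'Hôpital or standard limits, then exponentiate.
  L = e^(28)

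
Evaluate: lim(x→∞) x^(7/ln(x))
This is an exponential indeterminate form.

For exponential indeterminate forms, take the natural log:
  Let L = lim(x→∞) x^(7/ln(x))
  Then ln(L) = lim(x→∞) [exponent × ln(base)]
  Evaluate using L'Hôpital or standard limits, then exponentiate.
  L = e^(7)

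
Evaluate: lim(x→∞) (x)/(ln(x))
This is an ∞/∞ indeterminate form.

Apply L'Hôpital's rule: differentiate numerator and denominator separately.
  f(x) = x   ⇒   f'(x) = 1
  g(x) = ln(x)   ⇒   g'(x) = 1/x
  lim(x→∞) f'(x)/g'(x) = lim(x→∞) (1)/(1/x)
  = ∞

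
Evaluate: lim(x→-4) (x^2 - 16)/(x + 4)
This is a standard limit.

Factor or rationalize the expression:
  lim(x→-4) (x^2 - 16)/(x + 4) = -8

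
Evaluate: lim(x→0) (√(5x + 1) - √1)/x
This is a standard limit.

Factor or rationalize the expression:
  lim(x→0) (√(5x + 1) - √1)/x = 5/2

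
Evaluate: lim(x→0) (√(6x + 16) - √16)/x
This is a standard limit.

Factor or rationalize the expression:
  lim(x→0) (√(6x + 16) - √16)/x = 3/4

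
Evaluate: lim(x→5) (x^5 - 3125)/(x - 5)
This is a standard limit.

Factor or rationalize the expression:
  lim(x→5) (x^5 - 3125)/(x - 5) = 3125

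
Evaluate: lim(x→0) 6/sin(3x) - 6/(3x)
This is an ∞-∞ indeterminate form.

Combine fractions or rationalize to convert ∞-∞ to 0/0 form:
  lim(x→0) 6/sin(3x) - 6/(3x) = 0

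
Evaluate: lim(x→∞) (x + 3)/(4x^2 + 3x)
This is an ∞/∞ indeterminate form.

Apply L'Hôpital's rule: differentiate numerator and denominator separately.
  f(x) = x + 3   ⇒   f'(x) = 1
  g(x) = 4·x^2 + 3·x   ⇒   g'(x) = 8·x + 3
  lim(x→∞) f'(x)/g'(x) = lim(x→∞) (1)/(8·x + 3)
  = 0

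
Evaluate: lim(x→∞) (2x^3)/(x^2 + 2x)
This is an ∞/∞ indeterminate form.

Apply L'Hôpital's rule: differentiate numerator and denominator separately.
  f(x) = 2·x^3   ⇒   f'(x) = 6·x^2
  g(x) = x^2 + 2·x   ⇒   g'(x) = 2·x + 2
  lim(x→∞) f'(x)/g'(x) = lim(x→∞) (6·x^2)/(2·x + 2)
  = ∞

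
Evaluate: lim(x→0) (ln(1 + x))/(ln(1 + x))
This is a 0/0 indeterminate form.

Apply L'Hôpital's rule: differentiate numerator and denominator separately.
  f(x) = ln(x + 1)   ⇒   f'(x) = 1/(x + 1)
  g(x) = ln(x + 1)   ⇒   g'(x) = 1/(x + 1)
  lim(x→0) f'(x)/g'(x) = lim(x→0) (1/(x + 1))/(1/(x + 1))
  = 1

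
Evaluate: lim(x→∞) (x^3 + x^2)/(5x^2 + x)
This is an ∞/∞ indeterminate form.

Apply L'Hôpital's rule: differentiate numerator and denominator separately.
  f(x) = x^3 + x^2   ⇒   f'(x) = 3·x^2 + 2·x
  g(x) = 5·x^2 + x   ⇒   g'(x) = 10·x + 1
  lim(x→∞) f'(x)/g'(x) = lim(x→∞) (3·x^2 + 2·x)/(10·x + 1)
  = ∞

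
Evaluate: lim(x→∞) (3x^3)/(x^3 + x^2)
This is an ∞/∞ indeterminate form.

Apply L'Hôpital's rule: differentiate numerator and denominator separately.
  f(x) = 3·x^3   ⇒   f'(x) = 9·x^2
  g(x) = x^3 + x^2   ⇒   g'(x) = 3·x^2 + 2·x
  lim(x→∞) f'(x)/g'(x) = lim(x→∞) (9·x^2)/(3·x^2 + 2·x)
  = 3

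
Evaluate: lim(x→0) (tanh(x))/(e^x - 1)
This is a 0/0 indeterminate form.

Apply L'Hôpital's rule: differentiate numerator and denominator separately.
  f(x) = tanh(x)   ⇒   f'(x) = 1 - tanh(x)^2
  g(x) = e^(x) - 1   ⇒   g'(x) = e^(x)
  lim(x→0) f'(x)/g'(x) = lim(x→0) (1 - tanh(x)^2)/(e^(x))
  = 1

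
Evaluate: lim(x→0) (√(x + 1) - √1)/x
This is a standard limit.

Factor or rationalize the expression:
  lim(x→0) (√(x + 1) - √1)/x = 1/2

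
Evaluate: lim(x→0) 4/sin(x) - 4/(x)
This is an ∞-∞ indeterminate form.

Combine fractions or rationalize to convert ∞-∞ to 0/0 form:
  lim(x→0) 4/sin(x) - 4/(x) = 0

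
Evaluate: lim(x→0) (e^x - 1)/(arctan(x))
This is a 0/0 indeterminate form.

Apply L'Hôpital's rule: differentiate numerator and denominator separately.
  f(x) = e^(x) - 1   ⇒   f'(x) = e^(x)
  g(x) = atan(x)   ⇒   g'(x) = 1/(x^2 + 1)
  lim(x→0) f'(x)/g'(x) = lim(x→0) (e^(x))/(1/(x^2 + 1))
  = 1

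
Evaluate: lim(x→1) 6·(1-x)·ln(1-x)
This is a 0·∞ indeterminate form.

Rewrite 0·∞ as a quotient (0/0 or ∞/∞ form), then apply L'Hôpital's rule:
  lim(x→1) 6·(1-x)·ln(1-x) = 0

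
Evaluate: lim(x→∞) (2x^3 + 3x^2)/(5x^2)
This is an ∞/∞ indeterminate form.

Apply L'Hôpital's rule: differentiate numerator and denominator separately.
  f(x) = 2·x^3 + 3·x^2   ⇒   f'(x) = 6·x^2 + 6·x
  g(x) = 5·x^2   ⇒   g'(x) = 10·x
  lim(x→∞) f'(x)/g'(x) = lim(x→∞) (6·x^2 + 6·x)/(10·x)
  = ∞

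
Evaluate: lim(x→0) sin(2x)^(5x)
This is an exponential indeterminate form.

For exponential indeterminate forms, take the natural log:
  Let L = lim(x→0) sin(2x)^(5x)
  Then ln(L) = lim(x→0) [exponent × ln(base)]
  Evaluate using L'Hôpital or standard limits, then exponentiate.
  L = 1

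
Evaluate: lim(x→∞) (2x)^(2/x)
This is an exponential indeterminate form.

For exponential indeterminate forms, take the natural log:
  Let L = lim(x→∞) (2x)^(2/x)
  Then ln(L) = lim(x→∞) [exponent × ln(base)]
  Evaluate using L'Hôpital or standard limits, then exponentiate.
  L = 1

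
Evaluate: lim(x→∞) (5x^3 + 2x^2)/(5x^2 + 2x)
This is an ∞/∞ indeterminate form.

Apply L'Hôpital's rule: differentiate numerator and denominator separately.
  f(x) = 5·x^3 + 2·x^2   ⇒   f'(x) = 15·x^2 + 4·x
  g(x) = 5·x^2 + 2·x   ⇒   g'(x) = 10·x + 2
  lim(x→∞) f'(x)/g'(x) = lim(x→∞) (15·x^2 + 4·x)/(10·x + 2)
  = ∞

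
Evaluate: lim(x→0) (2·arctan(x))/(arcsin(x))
This is a 0/0 indeterminate form.

Apply L'Hôpital's rule: differentiate numerator and denominator separately.
  f(x) = 2·atan(x)   ⇒   f'(x) = 2/(x^2 + 1)
  g(x) = asin(x)   ⇒   g'(x) = 1/sqrt(1 - x^2)
  lim(x→0) f'(x)/g'(x) = lim(x→0) (2/(x^2 + 1))/(1/sqrt(1 - x^2))
  = 2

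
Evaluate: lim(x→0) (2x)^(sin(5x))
This is an exponential indeterminate form.

For exponential indeterminate forms, take the natural log:
  Let L = lim(x→0) (2x)^(sin(5x))
  Then ln(L) = lim(x→0) [exponent × ln(base)]
  Evaluate using L'Hôpital or standard limits, then exponentiate.
  L = 1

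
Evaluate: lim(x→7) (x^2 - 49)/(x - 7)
This is a standard limit.

Factor or rationalize the expression:
  lim(x→7) (x^2 - 49)/(x - 7) = 14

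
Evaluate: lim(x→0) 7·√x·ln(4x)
This is a 0·∞ indeterminate form.

Rewrite 0·∞ as a quotient (0/0 or ∞/∞ form), then apply L'Hôpital's rule:
  lim(x→0) 7·√x·ln(4x) = 0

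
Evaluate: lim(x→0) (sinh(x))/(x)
This is a 0/0 indeterminate form.

Apply L'Hôpital's rule: differentiate numerator and denominator separately.
  f(x) = sinh(x)   ⇒   f'(x) = cosh(x)
  g(x) = x   ⇒   g'(x) = 1
  lim(x→0) f'(x)/g'(x) = lim(x→0) (cosh(x))/(1)
  = 1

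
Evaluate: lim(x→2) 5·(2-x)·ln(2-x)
This is a 0·∞ indeterminate form.

Rewrite 0·∞ as a quotient (0/0 or ∞/∞ form), then apply L'Hôpital's rule:
  lim(x→2) 5·(2-x)·ln(2-x) = 0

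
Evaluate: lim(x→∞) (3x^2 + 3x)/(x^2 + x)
This is an ∞/∞ indeterminate form.

Apply L'Hôpital's rule: differentiate numerator and denominator separately.
  f(x) = 3·x^2 + 3·x   ⇒   f'(x) = 6·x + 3
  g(x) = x^2 + x   ⇒   g'(x) = 2·x + 1
  lim(x→∞) f'(x)/g'(x) = lim(x→∞) (6·x + 3)/(2·x + 1)
  = 3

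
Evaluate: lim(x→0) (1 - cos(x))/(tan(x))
This is a 0/0 indeterminate form.

Apply L'Hôpital's rule: differentiate numerator and denominator separately.
  f(x) = 1 - cos(x)   ⇒   f'(x) = sin(x)
  g(x) = tan(x)   ⇒   g'(x) = tan(x)^2 + 1
  lim(x→0) f'(x)/g'(x) = lim(x→0) (sin(x))/(tan(x)^2 + 1)
  = 0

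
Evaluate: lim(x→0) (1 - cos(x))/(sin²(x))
This is a 0/0 indeterminate form.

Apply L'Hôpital's rule: differentiate numerator and denominator separately.
  f(x) = 1 - cos(x)   ⇒   f'(x) = sin(x)
  g(x) = sin(x)^2   ⇒   g'(x) = 2·sin(x)·cos(x)
  lim(x→0) f'(x)/g'(x) = lim(x→0) (sin(x))/(2·sin(x)·cos(x))
  = 1/2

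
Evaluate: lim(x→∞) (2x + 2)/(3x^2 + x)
This is an ∞/∞ indeterminate form.

Apply L'Hôpital's rule: differentiate numerator and denominator separately.
  f(x) = 2·x + 2   ⇒   f'(x) = 2
  g(x) = 3·x^2 + x   ⇒   g'(x) = 6·x + 1
  lim(x→∞) f'(x)/g'(x) = lim(x→∞) (2)/(6·x + 1)
  = 0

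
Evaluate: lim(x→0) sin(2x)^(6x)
This is an exponential indeterminate form.

For exponential indeterminate forms, take the natural log:
  Let L = lim(x→0) sin(2x)^(6x)
  Then ln(L) = lim(x→0) [exponent × ln(base)]
  Evaluate using L'Hôpital or standard limits, then exponentiate.
  L = 1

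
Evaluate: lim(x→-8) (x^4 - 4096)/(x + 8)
This is a standard limit.

Factor or rationalize the expression:
  lim(x→-8) (x^4 - 4096)/(x + 8) = -2048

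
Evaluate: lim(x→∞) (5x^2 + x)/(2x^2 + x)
This is an ∞/∞ indeterminate form.

Apply L'Hôpital's rule: differentiate numerator and denominator separately.
  f(x) = 5·x^2 + x   ⇒   f'(x) = 10·x + 1
  g(x) = 2·x^2 + x   ⇒   g'(x) = 4·x + 1
  lim(x→∞) f'(x)/g'(x) = lim(x→∞) (10·x + 1)/(4·x + 1)
  = 5/2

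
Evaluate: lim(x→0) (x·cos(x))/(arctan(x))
This is a 0/0 indeterminate form.

Apply L'Hôpital's rule: differentiate numerator and denominator separately.
  f(x) = x·cos(x)   ⇒   f'(x) = -x·sin(x) + cos(x)
  g(x) = atan(x)   ⇒   g'(x) = 1/(x^2 + 1)
  lim(x→0) f'(x)/g'(x) = lim(x→0) (-x·sin(x) + cos(x))/(1/(x^2 + 1))
  = 1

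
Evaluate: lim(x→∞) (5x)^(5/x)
This is an exponential indeterminate form.

For exponential indeterminate forms, take the natural log:
  Let L = lim(x→∞) (5x)^(5/x)
  Then ln(L) = lim(x→∞) [exponent × ln(base)]
  Evaluate using L'Hôpital or standard limits, then exponentiate.
  L = 1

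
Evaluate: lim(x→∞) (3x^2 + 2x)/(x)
This is an ∞/∞ indeterminate form.

Apply L'Hôpital's rule: differentiate numerator and denominator separately.
  f(x) = 3·x^2 + 2·x   ⇒   f'(x) = 6·x + 2
  g(x) = x   ⇒   g'(x) = 1
  lim(x→∞) f'(x)/g'(x) = lim(x→∞) (6·x + 2)/(1)
  = ∞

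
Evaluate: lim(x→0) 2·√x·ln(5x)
This is a 0·∞ indeterminate form.

Rewrite 0·∞ as a quotient (0/0 or ∞/∞ form), then apply L'Hôpital's rule:
  lim(x→0) 2·√x·ln(5x) = 0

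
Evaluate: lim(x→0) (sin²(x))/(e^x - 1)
This is a 0/0 indeterminate form.

Apply L'Hôpital's rule: differentiate numerator and denominator separately.
  f(x) = sin(x)^2   ⇒   f'(x) = 2·sin(x)·cos(x)
  g(x) = e^(x) - 1   ⇒   g'(x) = e^(x)
  lim(x→0) f'(x)/g'(x) = lim(x→0) (2·sin(x)·cos(x))/(e^(x))
  = 0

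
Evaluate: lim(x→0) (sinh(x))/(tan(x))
This is a 0/0 indeterminate form.

Apply L'Hôpital's rule: differentiate numerator and denominator separately.
  f(x) = sinh(x)   ⇒   f'(x) = cosh(x)
  g(x) = tan(x)   ⇒   g'(x) = tan(x)^2 + 1
  lim(x→0) f'(x)/g'(x) = lim(x→0) (cosh(x))/(tan(x)^2 + 1)
  = 1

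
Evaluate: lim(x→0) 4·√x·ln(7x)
This is a 0·∞ indeterminate form.

Rewrite 0·∞ as a quotient (0/0 or ∞/∞ form), then apply L'Hôpital's rule:
  lim(x→0) 4·√x·ln(7x) = 0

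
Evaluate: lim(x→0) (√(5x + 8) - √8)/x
This is a standard limit.

Factor or rationalize the expression:
  lim(x→0) (√(5x + 8) - √8)/x = 5·sqrt(2)/8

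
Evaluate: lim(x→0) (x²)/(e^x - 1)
This is a 0/0 indeterminate form.

Apply L'Hôpital's rule: differentiate numerator and denominator separately.
  f(x) = x^2   ⇒   f'(x) = 2·x
  g(x) = e^(x) - 1   ⇒   g'(x) = e^(x)
  lim(x→0) f'(x)/g'(x) = lim(x→0) (2·x)/(e^(x))
  = 0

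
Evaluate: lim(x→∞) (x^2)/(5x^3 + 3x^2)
This is an ∞/∞ indeterminate form.

Apply L'Hôpital's rule: differentiate numerator and denominator separately.
  f(x) = x^2   ⇒   f'(x) = 2·x
  g(x) = 5·x^3 + 3·x^2   ⇒   g'(x) = 15·x^2 + 6·x
  lim(x→∞) f'(x)/g'(x) = lim(x→∞) (2·x)/(15·x^2 + 6·x)
  = 0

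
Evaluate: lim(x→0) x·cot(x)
This is a 0·∞ indeterminate form.

Rewrite 0·∞ as a quotient (0/0 or ∞/∞ form), then apply L'Hôpital's rule:
  lim(x→0) x·cot(x) = 1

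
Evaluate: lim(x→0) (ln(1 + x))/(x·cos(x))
This is a 0/0 indeterminate form.

Apply L'Hôpital's rule: differentiate numerator and denominator separately.
  f(x) = ln(x + 1)   ⇒   f'(x) = 1/(x + 1)
  g(x) = x·cos(x)   ⇒   g'(x) = -x·sin(x) + cos(x)
  lim(x→0) f'(x)/g'(x) = lim(x→0) (1/(x + 1))/(-x·sin(x) + cos(x))
  = 1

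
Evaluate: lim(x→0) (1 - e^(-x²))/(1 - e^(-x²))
This is a 0/0 indeterminate form.

Apply L'Hôpital's rule: differentiate numerator and denominator separately.
  f(x) = 1 - e^(-x^2)   ⇒   f'(x) = 2·x·e^(-x^2)
  g(x) = 1 - e^(-x^2)   ⇒   g'(x) = 2·x·e^(-x^2)
  lim(x→0) f'(x)/g'(x) = lim(x→0) (2·x·e^(-x^2))/(2·x·e^(-x^2))
  = 1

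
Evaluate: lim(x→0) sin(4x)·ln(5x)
This is a 0·∞ indeterminate form.

Rewrite 0·∞ as a quotient (0/0 or ∞/∞ form), then apply L'Hôpital's rule:
  lim(x→0) sin(4x)·ln(5x) = 0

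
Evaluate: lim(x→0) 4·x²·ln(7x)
This is a 0·∞ indeterminate form.

Rewrite 0·∞ as a quotient (0/0 or ∞/∞ form), then apply L'Hôpital's rule:
  lim(x→0) 4·x²·ln(7x) = 0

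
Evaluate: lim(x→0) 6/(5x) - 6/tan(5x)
This is an ∞-∞ indeterminate form.

Combine fractions or rationalize to convert ∞-∞ to 0/0 form:
  lim(x→0) 6/(5x) - 6/tan(5x) = 0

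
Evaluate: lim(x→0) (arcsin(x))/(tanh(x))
This is a 0/0 indeterminate form.

Apply L'Hôpital's rule: differentiate numerator and denominator separately.
  f(x) = asin(x)   ⇒   f'(x) = 1/sqrt(1 - x^2)
  g(x) = tanh(x)   ⇒   g'(x) = 1 - tanh(x)^2
  lim(x→0) f'(x)/g'(x) = lim(x→0) (1/sqrt(1 - x^2))/(1 - tanh(x)^2)
  = 1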